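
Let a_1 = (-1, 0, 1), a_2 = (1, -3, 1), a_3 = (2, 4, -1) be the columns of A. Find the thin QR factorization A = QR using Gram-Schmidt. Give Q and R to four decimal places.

Q = [[-0.7071, 0.3015, 0.6396], [0.0000, -0.9045, 0.4264], [0.7071, 0.3015, 0.6396]], R = [[1.4142, 0.0000, -2.1213], [0.0000, 3.3166, -3.3166], [0.0000, 0.0000, 2.3452]]

q_1 = a_1/‖a_1‖ = (-1, 0, 1)/1.4142 = (-0.7071, 0.0000, 0.7071).
r_{12} = q_1·a_2 = 0.0000.
u_2 = a_2 + 0.0000·q_1 = (1.0000, -3.0000, 1.0000).
‖u_2‖ = 3.3166, so q_2 = (0.3015, -0.9045, 0.3015).
r_{13} = q_1·a_3 = -2.1213; r_{23} = q_2·a_3 = -3.3166.
u_3 = a_3 + 2.1213·q_1 + 3.3166·q_2 = (1.5000, 1.0000, 1.5000).
‖u_3‖ = 2.3452, so q_3 = (0.6396, 0.4264, 0.6396).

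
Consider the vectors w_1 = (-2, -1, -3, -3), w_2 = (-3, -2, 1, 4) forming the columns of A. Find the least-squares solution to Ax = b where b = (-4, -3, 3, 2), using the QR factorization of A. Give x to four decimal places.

x = (0.1295, 0.9969)

q_1 = w_1/‖w_1‖ = (-2, -1, -3, -3)/4.7958 = (-0.4170, -0.2085, -0.6255, -0.6255).
r_{12} = q_1·w_2 = -1.4596.
u_2 = w_2 + 1.4596·q_1 = (-3.6087, -2.3043, 0.0870, 3.0870).
‖u_2‖ = 5.2792, so q_2 = (-0.6836, -0.4365, 0.0165, 0.5847).
Qᵀb = (-0.8341, 5.2627).
Back-substitute: x_2 = 5.2627/5.2792 = 0.9969.
x_1 = (-0.8341 + 1.4596·0.9969)/4.7958 = 0.1295.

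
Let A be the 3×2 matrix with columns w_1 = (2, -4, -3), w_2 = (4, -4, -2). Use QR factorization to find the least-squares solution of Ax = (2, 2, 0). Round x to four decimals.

x = (-1.0000, 0.8333)

e_1 = w_1/‖w_1‖ = (2, -4, -3)/5.3852 = (0.3714, -0.7428, -0.5571).
r_{12} = e_1·w_2 = 5.5709.
u_2 = w_2 − 5.5709·e_1 = (1.9310, 0.1379, 1.1034).
‖u_2‖ = 2.2283, so e_2 = (0.8666, 0.0619, 0.4952).
Qᵀb = (-0.7428, 1.8570).
Back-substitute: x_2 = 1.8570/2.2283 = 0.8333.
x_1 = (-0.7428 − 5.5709·0.8333)/5.3852 = -1.0000.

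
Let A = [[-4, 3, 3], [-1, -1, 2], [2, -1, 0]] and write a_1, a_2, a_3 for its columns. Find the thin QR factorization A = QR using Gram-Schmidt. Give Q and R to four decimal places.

e_1 = a_1/‖a_1‖ = (-4, -1, 2)/4.5826 = (-0.8729, -0.2182, 0.4364).
r_{12} = e_1·a_2 = -2.8368.
u_2 = a_2 + 2.8368·e_1 = (0.5238, -1.6190, 0.2381).
‖u_2‖ = 1.7182, so e_2 = (0.3049, -0.9423, 0.1386).
r_{13} = e_1·a_3 = -3.0551; r_{23} = e_2·a_3 = -0.9700.
u_3 = a_3 + 3.0551·e_1 + 0.9700·e_2 = (0.6290, 0.4194, 1.4677).
‖u_3‖ = 1.6510, so e_3 = (0.3810, 0.2540, 0.8890).

Q = [[-0.8729, 0.3049, 0.3810], [-0.2182, -0.9423, 0.2540], [0.4364, 0.1386, 0.8890]], R = [[4.5826, -2.8368, -3.0551], [0.0000, 1.7182, -0.9700], [0.0000, 0.0000, 1.6510]]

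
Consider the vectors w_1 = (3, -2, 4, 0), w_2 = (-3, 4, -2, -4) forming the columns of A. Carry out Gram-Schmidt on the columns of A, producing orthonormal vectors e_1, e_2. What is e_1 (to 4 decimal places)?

e_1 = w_1/‖w_1‖ = (3, -2, 4, 0)/5.3852 = (0.5571, -0.3714, 0.7428, 0.0000).

e_1 = (0.5571, -0.3714, 0.7428, 0.0000)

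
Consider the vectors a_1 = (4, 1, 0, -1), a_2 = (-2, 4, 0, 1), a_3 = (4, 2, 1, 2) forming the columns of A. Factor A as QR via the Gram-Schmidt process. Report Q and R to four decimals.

a_1 = (4, 1, 0, -1); ‖a_1‖ = 4.2426, so e_1 = (0.9428, 0.2357, 0.0000, -0.2357).
e_1·a_2 = 0.9428·(-2) + 0.2357·4 + 0.0000·0 + (-0.2357)·1 = -1.1785.
u_2 = a_2 + 1.1785·e_1 = (-0.8889, 4.2778, 0.0000, 0.7222).
‖u_2‖ = 4.4284, so e_2 = (-0.2007, 0.9660, 0.0000, 0.1631).
e_1·a_3 = 0.9428·4 + 0.2357·2 + 0.0000·1 + (-0.2357)·2 = 3.7712; e_2·a_3 = (-0.2007)·4 + 0.9660·2 + 0.0000·1 + 0.1631·2 = 1.4552.
u_3 = a_3 − 3.7712·e_1 − 1.4552·e_2 = (0.7365, -0.2946, 1.0000, 2.6516).
‖u_3‖ = 2.9428, so e_3 = (0.2503, -0.1001, 0.3398, 0.9010).

Q = [[0.9428, -0.2007, 0.2503], [0.2357, 0.9660, -0.1001], [0.0000, 0.0000, 0.3398], [-0.2357, 0.1631, 0.9010]], R = [[4.2426, -1.1785, 3.7712], [0.0000, 4.4284, 1.4552], [0.0000, 0.0000, 2.9428]]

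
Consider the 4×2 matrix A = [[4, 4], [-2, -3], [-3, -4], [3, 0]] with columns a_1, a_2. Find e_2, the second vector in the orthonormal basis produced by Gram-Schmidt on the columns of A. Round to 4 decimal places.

e_2 = (0.1295, -0.3722, -0.4045, -0.8253)

a_1 = (4, -2, -3, 3); ‖a_1‖ = 6.1644, so e_1 = (0.6489, -0.3244, -0.4867, 0.4867).
e_1·a_2 = 0.6489·4 + (-0.3244)·(-3) + (-0.4867)·(-4) + 0.4867·0 = 5.5155.
u_2 = a_2 − 5.5155·e_1 = (0.4211, -1.2105, -1.3158, -2.6842).
‖u_2‖ = 3.2525, so e_2 = (0.1295, -0.3722, -0.4045, -0.8253).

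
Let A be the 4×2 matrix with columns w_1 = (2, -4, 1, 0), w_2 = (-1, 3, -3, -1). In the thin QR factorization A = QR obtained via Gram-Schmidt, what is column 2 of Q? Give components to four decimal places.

q_2 = (0.2479, -0.0953, -0.8770, -0.4004)

w_1 = (2, -4, 1, 0); ‖w_1‖ = 4.5826, so q_1 = (0.4364, -0.8729, 0.2182, 0.0000).
q_1·w_2 = 0.4364·(-1) + (-0.8729)·3 + 0.2182·(-3) + 0.0000·(-1) = -3.7097.
u_2 = w_2 + 3.7097·q_1 = (0.6190, -0.2381, -2.1905, -1.0000).
‖u_2‖ = 2.4976, so q_2 = (0.2479, -0.0953, -0.8770, -0.4004).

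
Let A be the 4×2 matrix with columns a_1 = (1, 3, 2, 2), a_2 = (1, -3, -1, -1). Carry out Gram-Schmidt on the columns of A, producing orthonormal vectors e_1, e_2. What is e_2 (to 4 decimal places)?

a_1 = (1, 3, 2, 2); ‖a_1‖ = 4.2426, so e_1 = (0.2357, 0.7071, 0.4714, 0.4714).
e_1·a_2 = 0.2357·1 + 0.7071·(-3) + 0.4714·(-1) + 0.4714·(-1) = -2.8284.
u_2 = a_2 + 2.8284·e_1 = (1.6667, -1.0000, 0.3333, 0.3333).
‖u_2‖ = 2.0000, so e_2 = (0.8333, -0.5000, 0.1667, 0.1667).

e_2 = (0.8333, -0.5000, 0.1667, 0.1667)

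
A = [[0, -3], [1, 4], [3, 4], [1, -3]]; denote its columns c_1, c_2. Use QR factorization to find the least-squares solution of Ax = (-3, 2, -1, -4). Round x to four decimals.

c_1 = (0, 1, 3, 1); ‖c_1‖ = 3.3166, so e_1 = (0.0000, 0.3015, 0.9045, 0.3015).
e_1·c_2 = 0.0000·(-3) + 0.3015·4 + 0.9045·4 + 0.3015·(-3) = 3.9196.
u_2 = c_2 − 3.9196·e_1 = (-3.0000, 2.8182, 0.4545, -4.1818).
‖u_2‖ = 5.8853, so e_2 = (-0.5097, 0.4789, 0.0772, -0.7106).
Qᵀb = (-1.5076, 5.2519).
Back-substitute: x_2 = 5.2519/5.8853 = 0.8924.
x_1 = (-1.5076 − 3.9196·0.8924)/3.3166 = -1.5092.

x = (-1.5092, 0.8924)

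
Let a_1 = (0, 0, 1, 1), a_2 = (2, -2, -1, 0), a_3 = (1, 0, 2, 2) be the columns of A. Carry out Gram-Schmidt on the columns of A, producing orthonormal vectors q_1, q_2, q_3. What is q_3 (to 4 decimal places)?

q_1 = a_1/‖a_1‖ = (0, 0, 1, 1)/1.4142 = (0.0000, 0.0000, 0.7071, 0.7071).
r_{12} = q_1·a_2 = -0.7071.
u_2 = a_2 + 0.7071·q_1 = (2.0000, -2.0000, -0.5000, 0.5000).
‖u_2‖ = 2.9155, so q_2 = (0.6860, -0.6860, -0.1715, 0.1715).
r_{13} = q_1·a_3 = 2.8284; r_{23} = q_2·a_3 = 0.6860.
u_3 = a_3 − 2.8284·q_1 − 0.6860·q_2 = (0.5294, 0.4706, 0.1176, -0.1176).
‖u_3‖ = 0.7276, so q_3 = (0.7276, 0.6468, 0.1617, -0.1617).

q_3 = (0.7276, 0.6468, 0.1617, -0.1617)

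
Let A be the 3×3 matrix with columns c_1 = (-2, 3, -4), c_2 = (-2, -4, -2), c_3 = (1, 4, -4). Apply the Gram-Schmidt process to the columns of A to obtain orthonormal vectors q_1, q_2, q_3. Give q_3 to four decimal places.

q_3 = (0.8339, -0.1516, -0.5307)

c_1 = (-2, 3, -4); ‖c_1‖ = 5.3852, so q_1 = (-0.3714, 0.5571, -0.7428).
q_1·c_2 = (-0.3714)·(-2) + 0.5571·(-4) + (-0.7428)·(-2) = 0.0000.
u_2 = c_2 + 0.0000·q_1 = (-2.0000, -4.0000, -2.0000).
‖u_2‖ = 4.8990, so q_2 = (-0.4082, -0.8165, -0.4082).
q_1·c_3 = (-0.3714)·1 + 0.5571·4 + (-0.7428)·(-4) = 4.8281; q_2·c_3 = (-0.4082)·1 + (-0.8165)·4 + (-0.4082)·(-4) = -2.0412.
u_3 = c_3 − 4.8281·q_1 + 2.0412·q_2 = (1.9598, -0.3563, -1.2471).
‖u_3‖ = 2.3501, so q_3 = (0.8339, -0.1516, -0.5307).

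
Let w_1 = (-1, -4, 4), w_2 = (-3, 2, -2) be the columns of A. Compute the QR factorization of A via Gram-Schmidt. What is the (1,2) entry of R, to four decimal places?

r_{12} = -2.2630

q_1 = w_1/‖w_1‖ = (-1, -4, 4)/5.7446 = (-0.1741, -0.6963, 0.6963).
r_{12} = q_1·w_2 = -2.2630.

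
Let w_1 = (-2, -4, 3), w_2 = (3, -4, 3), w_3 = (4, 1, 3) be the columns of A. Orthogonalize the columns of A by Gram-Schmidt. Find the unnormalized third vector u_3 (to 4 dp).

w_1 = (-2, -4, 3); ‖w_1‖ = 5.3852, so q_1 = (-0.3714, -0.7428, 0.5571).
q_1·w_2 = (-0.3714)·3 + (-0.7428)·(-4) + 0.5571·3 = 3.5282.
u_2 = w_2 − 3.5282·q_1 = (4.3103, -1.3793, 1.0345).
‖u_2‖ = 4.6424, so q_2 = (0.9285, -0.2971, 0.2228).
q_1·w_3 = (-0.3714)·4 + (-0.7428)·1 + 0.5571·3 = -0.5571; q_2·w_3 = 0.9285·4 + (-0.2971)·1 + 0.2228·3 = 4.0853.
u_3 = w_3 + 0.5571·q_1 − 4.0853·q_2 = (0.0000, 1.8000, 2.4000).

u_3 = (0.0000, 1.8000, 2.4000)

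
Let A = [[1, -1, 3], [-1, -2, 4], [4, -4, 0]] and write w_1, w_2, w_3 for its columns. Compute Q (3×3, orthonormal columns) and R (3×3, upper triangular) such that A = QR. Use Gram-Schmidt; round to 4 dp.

e_1 = w_1/‖w_1‖ = (1, -1, 4)/4.2426 = (0.2357, -0.2357, 0.9428).
r_{12} = e_1·w_2 = -3.5355.
u_2 = w_2 + 3.5355·e_1 = (-0.1667, -2.8333, -0.6667).
‖u_2‖ = 2.9155, so e_2 = (-0.0572, -0.9718, -0.2287).
r_{13} = e_1·w_3 = -0.2357; r_{23} = e_2·w_3 = -4.0588.
u_3 = w_3 + 0.2357·e_1 + 4.0588·e_2 = (2.8235, 0.0000, -0.7059).
‖u_3‖ = 2.9104, so e_3 = (0.9701, 0.0000, -0.2425).

Q = [[0.2357, -0.0572, 0.9701], [-0.2357, -0.9718, 0.0000], [0.9428, -0.2287, -0.2425]], R = [[4.2426, -3.5355, -0.2357], [0.0000, 2.9155, -4.0588], [0.0000, 0.0000, 2.9104]]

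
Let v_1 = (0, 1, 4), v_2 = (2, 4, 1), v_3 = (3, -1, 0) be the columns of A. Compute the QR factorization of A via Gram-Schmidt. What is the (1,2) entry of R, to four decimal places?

v_1 = (0, 1, 4); ‖v_1‖ = 4.1231, so q_1 = (0.0000, 0.2425, 0.9701).
r_{12} = q_1·v_2 = 1.9403.

r_{12} = 1.9403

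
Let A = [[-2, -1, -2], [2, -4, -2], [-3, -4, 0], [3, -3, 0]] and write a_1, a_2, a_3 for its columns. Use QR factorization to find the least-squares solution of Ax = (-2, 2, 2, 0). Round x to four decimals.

a_1 = (-2, 2, -3, 3); ‖a_1‖ = 5.0990, so e_1 = (-0.3922, 0.3922, -0.5883, 0.5883).
e_1·a_2 = (-0.3922)·(-1) + 0.3922·(-4) + (-0.5883)·(-4) + 0.5883·(-3) = -0.5883.
u_2 = a_2 + 0.5883·e_1 = (-1.2308, -3.7692, -4.3462, -2.6538).
‖u_2‖ = 6.4540, so e_2 = (-0.1907, -0.5840, -0.6734, -0.4112).
e_1·a_3 = (-0.3922)·(-2) + 0.3922·(-2) + (-0.5883)·0 + 0.5883·0 = 0.0000; e_2·a_3 = (-0.1907)·(-2) + (-0.5840)·(-2) + (-0.6734)·0 + (-0.4112)·0 = 1.5494.
u_3 = a_3 + 0.0000·e_1 − 1.5494·e_2 = (-1.7045, -1.0951, 1.0434, 0.6371).
‖u_3‖ = 2.3663, so e_3 = (-0.7203, -0.4628, 0.4409, 0.2692).
Qᵀb = (0.3922, -2.1334, 1.3970).
Back-substitute: x_3 = 1.3970/2.3663 = 0.5904.
x_2 = (-2.1334 − 1.5494·0.5904)/6.4540 = -0.4723.
x_1 = (0.3922 + 0.5883·(-0.4723) + 0.0000·0.5904)/5.0990 = 0.0224.

x = (0.0224, -0.4723, 0.5904)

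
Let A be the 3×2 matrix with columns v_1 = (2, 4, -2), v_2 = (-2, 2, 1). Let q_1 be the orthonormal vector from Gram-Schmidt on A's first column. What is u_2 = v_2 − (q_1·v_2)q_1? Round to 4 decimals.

v_1 = (2, 4, -2); ‖v_1‖ = 4.8990, so q_1 = (0.4082, 0.8165, -0.4082).
q_1·v_2 = 0.4082·(-2) + 0.8165·2 + (-0.4082)·1 = 0.4082.
u_2 = v_2 − 0.4082·q_1 = (-2.1667, 1.6667, 1.1667).

u_2 = (-2.1667, 1.6667, 1.1667)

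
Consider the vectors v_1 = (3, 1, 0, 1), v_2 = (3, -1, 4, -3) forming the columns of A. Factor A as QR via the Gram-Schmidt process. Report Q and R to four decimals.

Q = [[0.9045, 0.2860], [0.3015, -0.2543], [0.0000, 0.6992], [0.3015, -0.6039]], R = [[3.3166, 1.5076], [0.0000, 5.7208]]

e_1 = v_1/‖v_1‖ = (3, 1, 0, 1)/3.3166 = (0.9045, 0.3015, 0.0000, 0.3015).
r_{12} = e_1·v_2 = 1.5076.
u_2 = v_2 − 1.5076·e_1 = (1.6364, -1.4545, 4.0000, -3.4545).
‖u_2‖ = 5.7208, so e_2 = (0.2860, -0.2543, 0.6992, -0.6039).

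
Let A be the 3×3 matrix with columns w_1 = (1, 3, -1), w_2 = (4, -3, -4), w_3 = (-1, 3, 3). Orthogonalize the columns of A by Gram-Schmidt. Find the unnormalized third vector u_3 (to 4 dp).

u_3 = (1.0000, 0.0000, 1.0000)

w_1 = (1, 3, -1); ‖w_1‖ = 3.3166, so e_1 = (0.3015, 0.9045, -0.3015).
e_1·w_2 = 0.3015·4 + 0.9045·(-3) + (-0.3015)·(-4) = -0.3015.
u_2 = w_2 + 0.3015·e_1 = (4.0909, -2.7273, -4.0909).
‖u_2‖ = 6.3960, so e_2 = (0.6396, -0.4264, -0.6396).
e_1·w_3 = 0.3015·(-1) + 0.9045·3 + (-0.3015)·3 = 1.5076; e_2·w_3 = 0.6396·(-1) + (-0.4264)·3 + (-0.6396)·3 = -3.8376.
u_3 = w_3 − 1.5076·e_1 + 3.8376·e_2 = (1.0000, 0.0000, 1.0000).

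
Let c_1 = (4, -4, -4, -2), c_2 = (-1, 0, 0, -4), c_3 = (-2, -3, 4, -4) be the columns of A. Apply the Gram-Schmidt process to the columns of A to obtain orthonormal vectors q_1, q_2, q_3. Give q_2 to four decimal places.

q_2 = (-0.3201, 0.0753, 0.0753, -0.9414)

c_1 = (4, -4, -4, -2); ‖c_1‖ = 7.2111, so q_1 = (0.5547, -0.5547, -0.5547, -0.2774).
q_1·c_2 = 0.5547·(-1) + (-0.5547)·0 + (-0.5547)·0 + (-0.2774)·(-4) = 0.5547.
u_2 = c_2 − 0.5547·q_1 = (-1.3077, 0.3077, 0.3077, -3.8462).
‖u_2‖ = 4.0856, so q_2 = (-0.3201, 0.0753, 0.0753, -0.9414).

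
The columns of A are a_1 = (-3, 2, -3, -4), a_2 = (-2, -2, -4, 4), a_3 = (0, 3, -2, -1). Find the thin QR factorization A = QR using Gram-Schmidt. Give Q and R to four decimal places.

Q = [[-0.4867, -0.3416, 0.4465], [0.3244, -0.3000, 0.7821], [-0.4867, -0.6583, -0.3189], [-0.6489, 0.6000, 0.2954]], R = [[6.1644, -0.3244, 2.5955], [0.0000, 6.3162, -0.1833], [0.0000, 0.0000, 2.6888]]

a_1 = (-3, 2, -3, -4); ‖a_1‖ = 6.1644, so e_1 = (-0.4867, 0.3244, -0.4867, -0.6489).
e_1·a_2 = (-0.4867)·(-2) + 0.3244·(-2) + (-0.4867)·(-4) + (-0.6489)·4 = -0.3244.
u_2 = a_2 + 0.3244·e_1 = (-2.1579, -1.8947, -4.1579, 3.7895).
‖u_2‖ = 6.3162, so e_2 = (-0.3416, -0.3000, -0.6583, 0.6000).
e_1·a_3 = (-0.4867)·0 + 0.3244·3 + (-0.4867)·(-2) + (-0.6489)·(-1) = 2.5955; e_2·a_3 = (-0.3416)·0 + (-0.3000)·3 + (-0.6583)·(-2) + 0.6000·(-1) = -0.1833.
u_3 = a_3 − 2.5955·e_1 + 0.1833·e_2 = (1.2005, 2.1029, -0.8575, 0.7942).
‖u_3‖ = 2.6888, so e_3 = (0.4465, 0.7821, -0.3189, 0.2954).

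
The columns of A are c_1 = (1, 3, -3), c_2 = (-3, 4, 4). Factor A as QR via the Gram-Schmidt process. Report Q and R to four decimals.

Q = [[0.2294, -0.4464], [0.6882, 0.7027], [-0.6882, 0.5539]], R = [[4.3589, -0.6882], [0.0000, 6.3660]]

e_1 = c_1/‖c_1‖ = (1, 3, -3)/4.3589 = (0.2294, 0.6882, -0.6882).
r_{12} = e_1·c_2 = -0.6882.
u_2 = c_2 + 0.6882·e_1 = (-2.8421, 4.4737, 3.5263).
‖u_2‖ = 6.3660, so e_2 = (-0.4464, 0.7027, 0.5539).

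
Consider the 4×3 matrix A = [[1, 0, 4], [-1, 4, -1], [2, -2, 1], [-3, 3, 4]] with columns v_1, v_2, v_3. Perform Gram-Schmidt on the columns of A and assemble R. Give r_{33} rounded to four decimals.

e_1 = v_1/‖v_1‖ = (1, -1, 2, -3)/3.8730 = (0.2582, -0.2582, 0.5164, -0.7746).
r_{12} = e_1·v_2 = -4.3894.
u_2 = v_2 + 4.3894·e_1 = (1.1333, 2.8667, 0.2667, -0.4000).
‖u_2‖ = 3.1198, so e_2 = (0.3633, 0.9189, 0.0855, -0.1282).
r_{13} = e_1·v_3 = -1.2910; r_{23} = e_2·v_3 = 0.1068.
u_3 = v_3 + 1.2910·e_1 − 0.1068·e_2 = (4.2945, -1.4315, 1.6575, 3.0137).
r_{33} = ‖u_3‖ = 5.6852.

r_{33} = 5.6852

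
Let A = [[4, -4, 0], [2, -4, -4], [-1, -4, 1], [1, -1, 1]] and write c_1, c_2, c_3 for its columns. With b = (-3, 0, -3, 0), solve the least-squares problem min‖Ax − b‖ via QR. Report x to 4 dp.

x = (-0.0397, 0.5959, -0.5485)

c_1 = (4, 2, -1, 1); ‖c_1‖ = 4.6904, so e_1 = (0.8528, 0.4264, -0.2132, 0.2132).
e_1·c_2 = 0.8528·(-4) + 0.4264·(-4) + (-0.2132)·(-4) + 0.2132·(-1) = -4.4772.
u_2 = c_2 + 4.4772·e_1 = (-0.1818, -2.0909, -4.9545, -0.0455).
‖u_2‖ = 5.3809, so e_2 = (-0.0338, -0.3886, -0.9208, -0.0084).
e_1·c_3 = 0.8528·0 + 0.4264·(-4) + (-0.2132)·1 + 0.2132·1 = -1.7056; e_2·c_3 = (-0.0338)·0 + (-0.3886)·(-4) + (-0.9208)·1 + (-0.0084)·1 = 0.6251.
u_3 = c_3 + 1.7056·e_1 − 0.6251·e_2 = (1.4757, -3.0298, 1.2119, 1.3689).
‖u_3‖ = 3.8341, so e_3 = (0.3849, -0.7902, 0.3161, 0.3570).
Qᵀb = (-1.9188, 2.8636, -2.1029).
Back-substitute: x_3 = -2.1029/3.8341 = -0.5485.
x_2 = (2.8636 − 0.6251·(-0.5485))/5.3809 = 0.5959.
x_1 = (-1.9188 + 4.4772·0.5959 + 1.7056·(-0.5485))/4.6904 = -0.0397.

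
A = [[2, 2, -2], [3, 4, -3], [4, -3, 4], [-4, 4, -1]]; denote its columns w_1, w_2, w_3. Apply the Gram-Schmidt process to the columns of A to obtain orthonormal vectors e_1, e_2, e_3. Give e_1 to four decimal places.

e_1 = w_1/‖w_1‖ = (2, 3, 4, -4)/6.7082 = (0.2981, 0.4472, 0.5963, -0.5963).

e_1 = (0.2981, 0.4472, 0.5963, -0.5963)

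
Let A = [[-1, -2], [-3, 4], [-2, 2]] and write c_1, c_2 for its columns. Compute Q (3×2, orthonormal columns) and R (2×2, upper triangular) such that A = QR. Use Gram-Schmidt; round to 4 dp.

c_1 = (-1, -3, -2); ‖c_1‖ = 3.7417, so e_1 = (-0.2673, -0.8018, -0.5345).
e_1·c_2 = (-0.2673)·(-2) + (-0.8018)·4 + (-0.5345)·2 = -3.7417.
u_2 = c_2 + 3.7417·e_1 = (-3.0000, 1.0000, 0.0000).
‖u_2‖ = 3.1623, so e_2 = (-0.9487, 0.3162, 0.0000).

Q = [[-0.2673, -0.9487], [-0.8018, 0.3162], [-0.5345, 0.0000]], R = [[3.7417, -3.7417], [0.0000, 3.1623]]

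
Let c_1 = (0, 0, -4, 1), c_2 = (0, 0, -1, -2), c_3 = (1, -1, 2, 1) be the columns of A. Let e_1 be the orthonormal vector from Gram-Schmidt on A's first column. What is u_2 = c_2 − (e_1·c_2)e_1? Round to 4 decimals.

c_1 = (0, 0, -4, 1); ‖c_1‖ = 4.1231, so e_1 = (0.0000, 0.0000, -0.9701, 0.2425).
e_1·c_2 = 0.0000·0 + 0.0000·0 + (-0.9701)·(-1) + 0.2425·(-2) = 0.4851.
u_2 = c_2 − 0.4851·e_1 = (0.0000, 0.0000, -0.5294, -2.1176).

u_2 = (0.0000, 0.0000, -0.5294, -2.1176)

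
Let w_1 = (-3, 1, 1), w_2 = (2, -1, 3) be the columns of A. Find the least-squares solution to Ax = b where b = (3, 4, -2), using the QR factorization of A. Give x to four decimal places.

w_1 = (-3, 1, 1); ‖w_1‖ = 3.3166, so q_1 = (-0.9045, 0.3015, 0.3015).
q_1·w_2 = (-0.9045)·2 + 0.3015·(-1) + 0.3015·3 = -1.2060.
u_2 = w_2 + 1.2060·q_1 = (0.9091, -0.6364, 3.3636).
‖u_2‖ = 3.5420, so q_2 = (0.2567, -0.1797, 0.9497).
Qᵀb = (-2.1106, -1.8480).
Back-substitute: x_2 = -1.8480/3.5420 = -0.5217.
x_1 = (-2.1106 + 1.2060·(-0.5217))/3.3166 = -0.8261.

x = (-0.8261, -0.5217)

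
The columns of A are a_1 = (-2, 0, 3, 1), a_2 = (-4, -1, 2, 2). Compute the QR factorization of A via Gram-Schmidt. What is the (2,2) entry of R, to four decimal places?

r_{22} = 2.5912

q_1 = a_1/‖a_1‖ = (-2, 0, 3, 1)/3.7417 = (-0.5345, 0.0000, 0.8018, 0.2673).
r_{12} = q_1·a_2 = 4.2762.
u_2 = a_2 − 4.2762·q_1 = (-1.7143, -1.0000, -1.4286, 0.8571).
r_{22} = ‖u_2‖ = 2.5912.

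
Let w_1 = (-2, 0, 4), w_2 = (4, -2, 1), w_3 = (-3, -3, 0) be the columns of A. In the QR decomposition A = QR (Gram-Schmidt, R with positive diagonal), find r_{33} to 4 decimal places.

w_1 = (-2, 0, 4); ‖w_1‖ = 4.4721, so e_1 = (-0.4472, 0.0000, 0.8944).
e_1·w_2 = (-0.4472)·4 + 0.0000·(-2) + 0.8944·1 = -0.8944.
u_2 = w_2 + 0.8944·e_1 = (3.6000, -2.0000, 1.8000).
‖u_2‖ = 4.4944, so e_2 = (0.8010, -0.4450, 0.4005).
e_1·w_3 = (-0.4472)·(-3) + 0.0000·(-3) + 0.8944·0 = 1.3416; e_2·w_3 = 0.8010·(-3) + (-0.4450)·(-3) + 0.4005·0 = -1.0680.
u_3 = w_3 − 1.3416·e_1 + 1.0680·e_2 = (-1.5446, -3.4752, -0.7723).
r_{33} = ‖u_3‖ = 3.8806.

r_{33} = 3.8806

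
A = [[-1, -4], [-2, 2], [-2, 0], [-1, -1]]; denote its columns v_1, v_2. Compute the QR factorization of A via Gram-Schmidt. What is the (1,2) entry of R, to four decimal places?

v_1 = (-1, -2, -2, -1); ‖v_1‖ = 3.1623, so q_1 = (-0.3162, -0.6325, -0.6325, -0.3162).
r_{12} = q_1·v_2 = 0.3162.

r_{12} = 0.3162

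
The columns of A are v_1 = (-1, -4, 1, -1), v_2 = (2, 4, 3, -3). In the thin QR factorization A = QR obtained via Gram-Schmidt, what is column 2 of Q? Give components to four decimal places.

q_2 = (0.2481, 0.2672, 0.6584, -0.6584)

v_1 = (-1, -4, 1, -1); ‖v_1‖ = 4.3589, so q_1 = (-0.2294, -0.9177, 0.2294, -0.2294).
q_1·v_2 = (-0.2294)·2 + (-0.9177)·4 + 0.2294·3 + (-0.2294)·(-3) = -2.7530.
u_2 = v_2 + 2.7530·q_1 = (1.3684, 1.4737, 3.6316, -3.6316).
‖u_2‖ = 5.5155, so q_2 = (0.2481, 0.2672, 0.6584, -0.6584).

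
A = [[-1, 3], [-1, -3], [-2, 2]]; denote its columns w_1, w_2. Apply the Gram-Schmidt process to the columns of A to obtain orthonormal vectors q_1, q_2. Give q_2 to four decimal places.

w_1 = (-1, -1, -2); ‖w_1‖ = 2.4495, so q_1 = (-0.4082, -0.4082, -0.8165).
q_1·w_2 = (-0.4082)·3 + (-0.4082)·(-3) + (-0.8165)·2 = -1.6330.
u_2 = w_2 + 1.6330·q_1 = (2.3333, -3.6667, 0.6667).
‖u_2‖ = 4.3970, so q_2 = (0.5307, -0.8339, 0.1516).

q_2 = (0.5307, -0.8339, 0.1516)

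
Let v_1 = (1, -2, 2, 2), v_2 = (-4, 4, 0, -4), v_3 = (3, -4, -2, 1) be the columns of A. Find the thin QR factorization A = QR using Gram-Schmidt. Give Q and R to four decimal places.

Q = [[0.2774, -0.5930, -0.1326], [-0.5547, 0.2224, -0.7624], [0.5547, 0.7412, -0.0663], [0.5547, -0.2224, -0.6298]], R = [[3.6056, -5.5470, 2.4962], [0.0000, 4.1510, -4.3734], [0.0000, 0.0000, 2.1547]]

v_1 = (1, -2, 2, 2); ‖v_1‖ = 3.6056, so q_1 = (0.2774, -0.5547, 0.5547, 0.5547).
q_1·v_2 = 0.2774·(-4) + (-0.5547)·4 + 0.5547·0 + 0.5547·(-4) = -5.5470.
u_2 = v_2 + 5.5470·q_1 = (-2.4615, 0.9231, 3.0769, -0.9231).
‖u_2‖ = 4.1510, so q_2 = (-0.5930, 0.2224, 0.7412, -0.2224).
q_1·v_3 = 0.2774·3 + (-0.5547)·(-4) + 0.5547·(-2) + 0.5547·1 = 2.4962; q_2·v_3 = (-0.5930)·3 + 0.2224·(-4) + 0.7412·(-2) + (-0.2224)·1 = -4.3734.
u_3 = v_3 − 2.4962·q_1 + 4.3734·q_2 = (-0.2857, -1.6429, -0.1429, -1.3571).
‖u_3‖ = 2.1547, so q_3 = (-0.1326, -0.7624, -0.0663, -0.6298).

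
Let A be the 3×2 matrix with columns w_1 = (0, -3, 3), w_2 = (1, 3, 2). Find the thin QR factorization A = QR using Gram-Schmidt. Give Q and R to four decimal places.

Q = [[0.0000, 0.2722], [-0.7071, 0.6804], [0.7071, 0.6804]], R = [[4.2426, -0.7071], [0.0000, 3.6742]]

w_1 = (0, -3, 3); ‖w_1‖ = 4.2426, so q_1 = (0.0000, -0.7071, 0.7071).
q_1·w_2 = 0.0000·1 + (-0.7071)·3 + 0.7071·2 = -0.7071.
u_2 = w_2 + 0.7071·q_1 = (1.0000, 2.5000, 2.5000).
‖u_2‖ = 3.6742, so q_2 = (0.2722, 0.6804, 0.6804).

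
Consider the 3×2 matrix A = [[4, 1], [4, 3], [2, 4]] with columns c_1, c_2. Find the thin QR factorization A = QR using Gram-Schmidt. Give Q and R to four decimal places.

c_1 = (4, 4, 2); ‖c_1‖ = 6.0000, so q_1 = (0.6667, 0.6667, 0.3333).
q_1·c_2 = 0.6667·1 + 0.6667·3 + 0.3333·4 = 4.0000.
u_2 = c_2 − 4.0000·q_1 = (-1.6667, 0.3333, 2.6667).
‖u_2‖ = 3.1623, so q_2 = (-0.5270, 0.1054, 0.8433).

Q = [[0.6667, -0.5270], [0.6667, 0.1054], [0.3333, 0.8433]], R = [[6.0000, 4.0000], [0.0000, 3.1623]]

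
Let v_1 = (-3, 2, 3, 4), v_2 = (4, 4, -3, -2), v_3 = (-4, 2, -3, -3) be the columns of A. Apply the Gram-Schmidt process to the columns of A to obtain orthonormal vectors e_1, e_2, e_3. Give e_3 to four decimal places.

e_3 = (-0.7734, 0.2663, -0.4014, -0.4122)

v_1 = (-3, 2, 3, 4); ‖v_1‖ = 6.1644, so e_1 = (-0.4867, 0.3244, 0.4867, 0.6489).
e_1·v_2 = (-0.4867)·4 + 0.3244·4 + 0.4867·(-3) + 0.6489·(-2) = -3.4066.
u_2 = v_2 + 3.4066·e_1 = (2.3421, 5.1053, -1.3421, 0.2105).
‖u_2‖ = 5.7788, so e_2 = (0.4053, 0.8834, -0.2322, 0.0364).
e_1·v_3 = (-0.4867)·(-4) + 0.3244·2 + 0.4867·(-3) + 0.6489·(-3) = -0.8111; e_2·v_3 = 0.4053·(-4) + 0.8834·2 + (-0.2322)·(-3) + 0.0364·(-3) = 0.7332.
u_3 = v_3 + 0.8111·e_1 − 0.7332·e_2 = (-4.6919, 1.6154, -2.4350, -2.5004).
‖u_3‖ = 6.0667, so e_3 = (-0.7734, 0.2663, -0.4014, -0.4122).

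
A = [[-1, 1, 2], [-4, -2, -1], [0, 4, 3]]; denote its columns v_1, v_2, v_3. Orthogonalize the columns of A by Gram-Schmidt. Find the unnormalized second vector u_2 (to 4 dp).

u_2 = (1.4118, -0.3529, 4.0000)

v_1 = (-1, -4, 0); ‖v_1‖ = 4.1231, so q_1 = (-0.2425, -0.9701, 0.0000).
q_1·v_2 = (-0.2425)·1 + (-0.9701)·(-2) + 0.0000·4 = 1.6977.
u_2 = v_2 − 1.6977·q_1 = (1.4118, -0.3529, 4.0000).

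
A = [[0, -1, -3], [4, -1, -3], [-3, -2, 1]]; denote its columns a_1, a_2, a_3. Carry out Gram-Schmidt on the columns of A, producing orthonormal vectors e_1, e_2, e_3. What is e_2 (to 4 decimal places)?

e_2 = (-0.4138, -0.5462, -0.7283)

a_1 = (0, 4, -3); ‖a_1‖ = 5.0000, so e_1 = (0.0000, 0.8000, -0.6000).
e_1·a_2 = 0.0000·(-1) + 0.8000·(-1) + (-0.6000)·(-2) = 0.4000.
u_2 = a_2 − 0.4000·e_1 = (-1.0000, -1.3200, -1.7600).
‖u_2‖ = 2.4166, so e_2 = (-0.4138, -0.5462, -0.7283).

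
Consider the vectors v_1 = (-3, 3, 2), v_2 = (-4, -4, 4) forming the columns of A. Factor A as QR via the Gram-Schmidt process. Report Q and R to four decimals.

v_1 = (-3, 3, 2); ‖v_1‖ = 4.6904, so q_1 = (-0.6396, 0.6396, 0.4264).
q_1·v_2 = (-0.6396)·(-4) + 0.6396·(-4) + 0.4264·4 = 1.7056.
u_2 = v_2 − 1.7056·q_1 = (-2.9091, -5.0909, 3.2727).
‖u_2‖ = 6.7150, so q_2 = (-0.4332, -0.7581, 0.4874).

Q = [[-0.6396, -0.4332], [0.6396, -0.7581], [0.4264, 0.4874]], R = [[4.6904, 1.7056], [0.0000, 6.7150]]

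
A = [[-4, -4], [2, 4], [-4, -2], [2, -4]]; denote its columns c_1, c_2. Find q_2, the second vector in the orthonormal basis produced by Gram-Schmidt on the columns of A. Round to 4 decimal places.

q_2 = (-0.2609, 0.4566, 0.0652, -0.8480)

q_1 = c_1/‖c_1‖ = (-4, 2, -4, 2)/6.3246 = (-0.6325, 0.3162, -0.6325, 0.3162).
r_{12} = q_1·c_2 = 3.7947.
u_2 = c_2 − 3.7947·q_1 = (-1.6000, 2.8000, 0.4000, -5.2000).
‖u_2‖ = 6.1319, so q_2 = (-0.2609, 0.4566, 0.0652, -0.8480).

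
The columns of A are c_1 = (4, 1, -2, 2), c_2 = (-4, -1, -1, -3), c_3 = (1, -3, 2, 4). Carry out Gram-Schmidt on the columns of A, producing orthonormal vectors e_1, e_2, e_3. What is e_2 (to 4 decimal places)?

c_1 = (4, 1, -2, 2); ‖c_1‖ = 5.0000, so e_1 = (0.8000, 0.2000, -0.4000, 0.4000).
e_1·c_2 = 0.8000·(-4) + 0.2000·(-1) + (-0.4000)·(-1) + 0.4000·(-3) = -4.2000.
u_2 = c_2 + 4.2000·e_1 = (-0.6400, -0.1600, -2.6800, -1.3200).
‖u_2‖ = 3.0594, so e_2 = (-0.2092, -0.0523, -0.8760, -0.4315).

e_2 = (-0.2092, -0.0523, -0.8760, -0.4315)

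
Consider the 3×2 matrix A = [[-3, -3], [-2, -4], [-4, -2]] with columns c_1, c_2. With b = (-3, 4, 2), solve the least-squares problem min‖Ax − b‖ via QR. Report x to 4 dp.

c_1 = (-3, -2, -4); ‖c_1‖ = 5.3852, so q_1 = (-0.5571, -0.3714, -0.7428).
q_1·c_2 = (-0.5571)·(-3) + (-0.3714)·(-4) + (-0.7428)·(-2) = 4.6424.
u_2 = c_2 − 4.6424·q_1 = (-0.4138, -2.2759, 1.4483).
‖u_2‖ = 2.7292, so q_2 = (-0.1516, -0.8339, 0.5307).
Qᵀb = (-1.2999, -1.8194).
Back-substitute: x_2 = -1.8194/2.7292 = -0.6667.
x_1 = (-1.2999 − 4.6424·(-0.6667))/5.3852 = 0.3333.

x = (0.3333, -0.6667)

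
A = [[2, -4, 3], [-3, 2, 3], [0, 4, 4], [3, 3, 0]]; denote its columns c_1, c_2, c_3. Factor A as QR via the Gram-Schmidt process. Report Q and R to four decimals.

Q = [[0.4264, -0.5353, 0.7160], [-0.6396, 0.1990, 0.4110], [0.0000, 0.6040, 0.5603], [0.6396, 0.5559, -0.0664]], R = [[4.6904, -1.0660, -0.6396], [0.0000, 6.6230, 1.4070], [0.0000, 0.0000, 5.6224]]

c_1 = (2, -3, 0, 3); ‖c_1‖ = 4.6904, so q_1 = (0.4264, -0.6396, 0.0000, 0.6396).
q_1·c_2 = 0.4264·(-4) + (-0.6396)·2 + 0.0000·4 + 0.6396·3 = -1.0660.
u_2 = c_2 + 1.0660·q_1 = (-3.5455, 1.3182, 4.0000, 3.6818).
‖u_2‖ = 6.6230, so q_2 = (-0.5353, 0.1990, 0.6040, 0.5559).
q_1·c_3 = 0.4264·3 + (-0.6396)·3 + 0.0000·4 + 0.6396·0 = -0.6396; q_2·c_3 = (-0.5353)·3 + 0.1990·3 + 0.6040·4 + 0.5559·0 = 1.4070.
u_3 = c_3 + 0.6396·q_1 − 1.4070·q_2 = (4.0259, 2.3109, 3.1503, -0.3731).
‖u_3‖ = 5.6224, so q_3 = (0.7160, 0.4110, 0.5603, -0.0664).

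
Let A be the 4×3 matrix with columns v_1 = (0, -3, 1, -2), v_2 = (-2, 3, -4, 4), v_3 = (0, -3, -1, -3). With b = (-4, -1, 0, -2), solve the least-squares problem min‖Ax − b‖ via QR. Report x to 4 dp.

x = (1.4175, 0.5728, -0.0583)

v_1 = (0, -3, 1, -2); ‖v_1‖ = 3.7417, so q_1 = (0.0000, -0.8018, 0.2673, -0.5345).
q_1·v_2 = 0.0000·(-2) + (-0.8018)·3 + 0.2673·(-4) + (-0.5345)·4 = -5.6125.
u_2 = v_2 + 5.6125·q_1 = (-2.0000, -1.5000, -2.5000, 1.0000).
‖u_2‖ = 3.6742, so q_2 = (-0.5443, -0.4082, -0.6804, 0.2722).
q_1·v_3 = 0.0000·0 + (-0.8018)·(-3) + 0.2673·(-1) + (-0.5345)·(-3) = 3.7417; q_2·v_3 = (-0.5443)·0 + (-0.4082)·(-3) + (-0.6804)·(-1) + 0.2722·(-3) = 1.0887.
u_3 = v_3 − 3.7417·q_1 − 1.0887·q_2 = (0.5926, 0.4444, -1.2593, -1.2963).
‖u_3‖ = 1.9532, so q_3 = (0.3034, 0.2276, -0.6447, -0.6637).
Qᵀb = (1.8708, 2.0412, -0.1138).
Back-substitute: x_3 = -0.1138/1.9532 = -0.0583.
x_2 = (2.0412 − 1.0887·(-0.0583))/3.6742 = 0.5728.
x_1 = (1.8708 + 5.6125·0.5728 − 3.7417·(-0.0583))/3.7417 = 1.4175.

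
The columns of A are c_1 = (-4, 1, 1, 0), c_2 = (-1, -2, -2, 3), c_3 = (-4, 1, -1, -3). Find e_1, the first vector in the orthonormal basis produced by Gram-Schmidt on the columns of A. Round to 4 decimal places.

e_1 = (-0.9428, 0.2357, 0.2357, 0.0000)

c_1 = (-4, 1, 1, 0); ‖c_1‖ = 4.2426, so e_1 = (-0.9428, 0.2357, 0.2357, 0.0000).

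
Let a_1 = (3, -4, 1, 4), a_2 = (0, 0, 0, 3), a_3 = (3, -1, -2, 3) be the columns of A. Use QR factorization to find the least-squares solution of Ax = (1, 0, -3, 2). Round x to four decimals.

e_1 = a_1/‖a_1‖ = (3, -4, 1, 4)/6.4807 = (0.4629, -0.6172, 0.1543, 0.6172).
r_{12} = e_1·a_2 = 1.8516.
u_2 = a_2 − 1.8516·e_1 = (-0.8571, 1.1429, -0.2857, 1.8571).
‖u_2‖ = 2.3604, so e_2 = (-0.3631, 0.4842, -0.1210, 0.7868).
r_{13} = e_1·a_3 = 3.5490; r_{23} = e_2·a_3 = 1.0289.
u_3 = a_3 − 3.5490·e_1 − 1.0289·e_2 = (1.7308, 0.6923, -2.4231, 0.0000).
‖u_3‖ = 3.0571, so e_3 = (0.5661, 0.2265, -0.7926, 0.0000).
Qᵀb = (1.2344, 1.5736, 2.9439).
Back-substitute: x_3 = 2.9439/3.0571 = 0.9630.
x_2 = (1.5736 − 1.0289·0.9630)/2.3604 = 0.2469.
x_1 = (1.2344 − 1.8516·0.2469 − 3.5490·0.9630)/6.4807 = -0.4074.

x = (-0.4074, 0.2469, 0.9630)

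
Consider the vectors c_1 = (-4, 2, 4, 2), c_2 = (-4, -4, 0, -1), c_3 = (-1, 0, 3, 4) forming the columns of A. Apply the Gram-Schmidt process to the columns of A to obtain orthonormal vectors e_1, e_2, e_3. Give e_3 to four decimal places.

e_1 = c_1/‖c_1‖ = (-4, 2, 4, 2)/6.3246 = (-0.6325, 0.3162, 0.6325, 0.3162).
r_{12} = e_1·c_2 = 0.9487.
u_2 = c_2 − 0.9487·e_1 = (-3.4000, -4.3000, -0.6000, -1.3000).
‖u_2‖ = 5.6657, so e_2 = (-0.6001, -0.7590, -0.1059, -0.2295).
r_{13} = e_1·c_3 = 3.7947; r_{23} = e_2·c_3 = -0.6354.
u_3 = c_3 − 3.7947·e_1 + 0.6354·e_2 = (1.0187, -1.6822, 0.5327, 2.6542).
‖u_3‖ = 3.3461, so e_3 = (0.3044, -0.5028, 0.1592, 0.7932).

e_3 = (0.3044, -0.5028, 0.1592, 0.7932)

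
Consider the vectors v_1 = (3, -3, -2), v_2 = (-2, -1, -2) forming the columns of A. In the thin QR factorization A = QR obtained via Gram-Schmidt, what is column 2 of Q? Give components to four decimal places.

q_2 = (-0.7139, -0.2886, -0.6380)

q_1 = v_1/‖v_1‖ = (3, -3, -2)/4.6904 = (0.6396, -0.6396, -0.4264).
r_{12} = q_1·v_2 = 0.2132.
u_2 = v_2 − 0.2132·q_1 = (-2.1364, -0.8636, -1.9091).
‖u_2‖ = 2.9924, so q_2 = (-0.7139, -0.2886, -0.6380).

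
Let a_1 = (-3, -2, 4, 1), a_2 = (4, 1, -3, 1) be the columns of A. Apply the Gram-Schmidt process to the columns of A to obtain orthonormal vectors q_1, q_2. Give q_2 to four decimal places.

q_2 = (0.6040, -0.2685, 0.1342, 0.7383)

a_1 = (-3, -2, 4, 1); ‖a_1‖ = 5.4772, so q_1 = (-0.5477, -0.3651, 0.7303, 0.1826).
q_1·a_2 = (-0.5477)·4 + (-0.3651)·1 + 0.7303·(-3) + 0.1826·1 = -4.5644.
u_2 = a_2 + 4.5644·q_1 = (1.5000, -0.6667, 0.3333, 1.8333).
‖u_2‖ = 2.4833, so q_2 = (0.6040, -0.2685, 0.1342, 0.7383).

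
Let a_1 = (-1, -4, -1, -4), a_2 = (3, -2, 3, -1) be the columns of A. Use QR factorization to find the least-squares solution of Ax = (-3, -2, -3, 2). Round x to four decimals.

x = (0.3137, -0.7775)

q_1 = a_1/‖a_1‖ = (-1, -4, -1, -4)/5.8310 = (-0.1715, -0.6860, -0.1715, -0.6860).
r_{12} = q_1·a_2 = 1.0290.
u_2 = a_2 − 1.0290·q_1 = (3.1765, -1.2941, 3.1765, -0.2941).
‖u_2‖ = 4.6841, so q_2 = (0.6781, -0.2763, 0.6781, -0.0628).
Qᵀb = (1.0290, -3.6418).
Back-substitute: x_2 = -3.6418/4.6841 = -0.7775.
x_1 = (1.0290 − 1.0290·(-0.7775))/5.8310 = 0.3137.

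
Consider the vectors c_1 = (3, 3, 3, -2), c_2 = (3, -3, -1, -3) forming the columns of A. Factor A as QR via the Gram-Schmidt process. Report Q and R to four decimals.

c_1 = (3, 3, 3, -2); ‖c_1‖ = 5.5678, so e_1 = (0.5388, 0.5388, 0.5388, -0.3592).
e_1·c_2 = 0.5388·3 + 0.5388·(-3) + 0.5388·(-1) + (-0.3592)·(-3) = 0.5388.
u_2 = c_2 − 0.5388·e_1 = (2.7097, -3.2903, -1.2903, -2.8065).
‖u_2‖ = 5.2640, so e_2 = (0.5148, -0.6251, -0.2451, -0.5331).

Q = [[0.5388, 0.5148], [0.5388, -0.6251], [0.5388, -0.2451], [-0.3592, -0.5331]], R = [[5.5678, 0.5388], [0.0000, 5.2640]]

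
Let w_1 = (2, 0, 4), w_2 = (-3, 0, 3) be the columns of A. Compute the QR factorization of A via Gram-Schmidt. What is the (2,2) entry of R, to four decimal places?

r_{22} = 4.0249

q_1 = w_1/‖w_1‖ = (2, 0, 4)/4.4721 = (0.4472, 0.0000, 0.8944).
r_{12} = q_1·w_2 = 1.3416.
u_2 = w_2 − 1.3416·q_1 = (-3.6000, 0.0000, 1.8000).
r_{22} = ‖u_2‖ = 4.0249.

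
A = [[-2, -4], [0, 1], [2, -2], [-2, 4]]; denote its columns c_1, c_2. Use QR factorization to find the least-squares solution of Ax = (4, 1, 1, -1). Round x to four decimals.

c_1 = (-2, 0, 2, -2); ‖c_1‖ = 3.4641, so q_1 = (-0.5774, 0.0000, 0.5774, -0.5774).
q_1·c_2 = (-0.5774)·(-4) + 0.0000·1 + 0.5774·(-2) + (-0.5774)·4 = -1.1547.
u_2 = c_2 + 1.1547·q_1 = (-4.6667, 1.0000, -1.3333, 3.3333).
‖u_2‖ = 5.9722, so q_2 = (-0.7814, 0.1674, -0.2233, 0.5581).
Qᵀb = (-1.1547, -3.7396).
Back-substitute: x_2 = -3.7396/5.9722 = -0.6262.
x_1 = (-1.1547 + 1.1547·(-0.6262))/3.4641 = -0.5421.

x = (-0.5421, -0.6262)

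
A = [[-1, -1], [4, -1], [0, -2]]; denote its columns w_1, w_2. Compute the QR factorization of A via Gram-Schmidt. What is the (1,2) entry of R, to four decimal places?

r_{12} = -0.7276

e_1 = w_1/‖w_1‖ = (-1, 4, 0)/4.1231 = (-0.2425, 0.9701, 0.0000).
r_{12} = e_1·w_2 = -0.7276.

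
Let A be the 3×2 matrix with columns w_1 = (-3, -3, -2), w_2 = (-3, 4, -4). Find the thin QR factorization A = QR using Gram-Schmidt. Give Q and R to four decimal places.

Q = [[-0.6396, -0.3672], [-0.6396, 0.7415], [-0.4264, -0.5615]], R = [[4.6904, 1.0660], [0.0000, 6.3138]]

w_1 = (-3, -3, -2); ‖w_1‖ = 4.6904, so e_1 = (-0.6396, -0.6396, -0.4264).
e_1·w_2 = (-0.6396)·(-3) + (-0.6396)·4 + (-0.4264)·(-4) = 1.0660.
u_2 = w_2 − 1.0660·e_1 = (-2.3182, 4.6818, -3.5455).
‖u_2‖ = 6.3138, so e_2 = (-0.3672, 0.7415, -0.5615).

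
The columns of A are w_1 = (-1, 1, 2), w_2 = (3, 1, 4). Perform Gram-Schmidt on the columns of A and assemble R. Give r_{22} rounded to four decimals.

q_1 = w_1/‖w_1‖ = (-1, 1, 2)/2.4495 = (-0.4082, 0.4082, 0.8165).
r_{12} = q_1·w_2 = 2.4495.
u_2 = w_2 − 2.4495·q_1 = (4.0000, 0.0000, 2.0000).
r_{22} = ‖u_2‖ = 4.4721.

r_{22} = 4.4721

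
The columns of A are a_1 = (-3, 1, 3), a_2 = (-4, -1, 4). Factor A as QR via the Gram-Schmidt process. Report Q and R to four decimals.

a_1 = (-3, 1, 3); ‖a_1‖ = 4.3589, so q_1 = (-0.6882, 0.2294, 0.6882).
q_1·a_2 = (-0.6882)·(-4) + 0.2294·(-1) + 0.6882·4 = 5.2766.
u_2 = a_2 − 5.2766·q_1 = (-0.3684, -2.2105, 0.3684).
‖u_2‖ = 2.2711, so q_2 = (-0.1622, -0.9733, 0.1622).

Q = [[-0.6882, -0.1622], [0.2294, -0.9733], [0.6882, 0.1622]], R = [[4.3589, 5.2766], [0.0000, 2.2711]]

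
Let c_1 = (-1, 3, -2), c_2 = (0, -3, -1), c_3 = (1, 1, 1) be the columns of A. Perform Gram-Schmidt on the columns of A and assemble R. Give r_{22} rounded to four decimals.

c_1 = (-1, 3, -2); ‖c_1‖ = 3.7417, so e_1 = (-0.2673, 0.8018, -0.5345).
e_1·c_2 = (-0.2673)·0 + 0.8018·(-3) + (-0.5345)·(-1) = -1.8708.
u_2 = c_2 + 1.8708·e_1 = (-0.5000, -1.5000, -2.0000).
r_{22} = ‖u_2‖ = 2.5495.

r_{22} = 2.5495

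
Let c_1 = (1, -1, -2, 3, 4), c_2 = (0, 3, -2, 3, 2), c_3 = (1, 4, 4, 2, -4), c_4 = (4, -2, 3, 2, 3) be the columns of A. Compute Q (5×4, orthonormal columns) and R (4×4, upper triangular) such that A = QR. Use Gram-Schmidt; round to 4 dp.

Q = [[0.1796, -0.1473, 0.4344, 0.4692], [-0.1796, 0.9081, 0.0106, 0.3776], [-0.3592, -0.2127, 0.6713, 0.2910], [0.5388, 0.3191, 0.5676, -0.5306], [0.7184, -0.0818, -0.1960, 0.5206]], R = [[5.5678, 3.2329, -3.7717, 3.2329], [0.0000, 3.9431, 3.5996, -2.6506], [0.0000, 0.0000, 5.0811, 4.2775], [0.0000, 0.0000, 0.0000, 2.4951]]

c_1 = (1, -1, -2, 3, 4); ‖c_1‖ = 5.5678, so e_1 = (0.1796, -0.1796, -0.3592, 0.5388, 0.7184).
e_1·c_2 = 0.1796·0 + (-0.1796)·3 + (-0.3592)·(-2) + 0.5388·3 + 0.7184·2 = 3.2329.
u_2 = c_2 − 3.2329·e_1 = (-0.5806, 3.5806, -0.8387, 1.2581, -0.3226).
‖u_2‖ = 3.9431, so e_2 = (-0.1473, 0.9081, -0.2127, 0.3191, -0.0818).
e_1·c_3 = 0.1796·1 + (-0.1796)·4 + (-0.3592)·4 + 0.5388·2 + 0.7184·(-4) = -3.7717; e_2·c_3 = (-0.1473)·1 + 0.9081·4 + (-0.2127)·4 + 0.3191·2 + (-0.0818)·(-4) = 3.5996.
u_3 = c_3 + 3.7717·e_1 − 3.5996·e_2 = (2.2075, 0.0539, 3.4108, 2.8838, -0.9959).
‖u_3‖ = 5.0811, so e_3 = (0.4344, 0.0106, 0.6713, 0.5676, -0.1960).
e_1·c_4 = 0.1796·4 + (-0.1796)·(-2) + (-0.3592)·3 + 0.5388·2 + 0.7184·3 = 3.2329; e_2·c_4 = (-0.1473)·4 + 0.9081·(-2) + (-0.2127)·3 + 0.3191·2 + (-0.0818)·3 = -2.6506; e_3·c_4 = 0.4344·4 + 0.0106·(-2) + 0.6713·3 + 0.5676·2 + (-0.1960)·3 = 4.2775.
u_4 = c_4 − 3.2329·e_1 + 2.6506·e_2 − 4.2775·e_3 = (1.1707, 0.9421, 0.7261, -1.3240, 1.2989).
‖u_4‖ = 2.4951, so e_4 = (0.4692, 0.3776, 0.2910, -0.5306, 0.5206).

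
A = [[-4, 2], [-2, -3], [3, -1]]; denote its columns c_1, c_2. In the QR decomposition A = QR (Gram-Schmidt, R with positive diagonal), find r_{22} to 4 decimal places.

r_{22} = 3.6246

e_1 = c_1/‖c_1‖ = (-4, -2, 3)/5.3852 = (-0.7428, -0.3714, 0.5571).
r_{12} = e_1·c_2 = -0.9285.
u_2 = c_2 + 0.9285·e_1 = (1.3103, -3.3448, -0.4828).
r_{22} = ‖u_2‖ = 3.6246.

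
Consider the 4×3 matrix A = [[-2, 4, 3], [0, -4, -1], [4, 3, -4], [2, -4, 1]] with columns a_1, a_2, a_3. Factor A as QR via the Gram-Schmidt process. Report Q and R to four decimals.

Q = [[-0.4082, 0.4885, 0.4869], [0.0000, -0.5329, -0.3884], [0.8165, 0.4885, -0.1413], [0.4082, -0.4885, 0.7694]], R = [[4.8990, -0.8165, -4.0825], [0.0000, 7.5056, -0.4441], [0.0000, 0.0000, 3.1837]]

a_1 = (-2, 0, 4, 2); ‖a_1‖ = 4.8990, so e_1 = (-0.4082, 0.0000, 0.8165, 0.4082).
e_1·a_2 = (-0.4082)·4 + 0.0000·(-4) + 0.8165·3 + 0.4082·(-4) = -0.8165.
u_2 = a_2 + 0.8165·e_1 = (3.6667, -4.0000, 3.6667, -3.6667).
‖u_2‖ = 7.5056, so e_2 = (0.4885, -0.5329, 0.4885, -0.4885).
e_1·a_3 = (-0.4082)·3 + 0.0000·(-1) + 0.8165·(-4) + 0.4082·1 = -4.0825; e_2·a_3 = 0.4885·3 + (-0.5329)·(-1) + 0.4885·(-4) + (-0.4885)·1 = -0.4441.
u_3 = a_3 + 4.0825·e_1 + 0.4441·e_2 = (1.5503, -1.2367, -0.4497, 2.4497).
‖u_3‖ = 3.1837, so e_3 = (0.4869, -0.3884, -0.1413, 0.7694).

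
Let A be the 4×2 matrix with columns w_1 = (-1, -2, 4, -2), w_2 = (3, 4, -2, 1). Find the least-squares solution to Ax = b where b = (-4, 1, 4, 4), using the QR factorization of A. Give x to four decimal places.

x = (0.1553, -0.2913)

w_1 = (-1, -2, 4, -2); ‖w_1‖ = 5.0000, so q_1 = (-0.2000, -0.4000, 0.8000, -0.4000).
q_1·w_2 = (-0.2000)·3 + (-0.4000)·4 + 0.8000·(-2) + (-0.4000)·1 = -4.2000.
u_2 = w_2 + 4.2000·q_1 = (2.1600, 2.3200, 1.3600, -0.6800).
‖u_2‖ = 3.5157, so q_2 = (0.6144, 0.6599, 0.3868, -0.1934).
Qᵀb = (2.0000, -1.0240).
Back-substitute: x_2 = -1.0240/3.5157 = -0.2913.
x_1 = (2.0000 + 4.2000·(-0.2913))/5.0000 = 0.1553.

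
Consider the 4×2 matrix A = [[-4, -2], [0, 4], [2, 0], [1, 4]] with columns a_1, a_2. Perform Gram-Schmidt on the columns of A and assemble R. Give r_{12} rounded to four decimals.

r_{12} = 2.6186

a_1 = (-4, 0, 2, 1); ‖a_1‖ = 4.5826, so e_1 = (-0.8729, 0.0000, 0.4364, 0.2182).
r_{12} = e_1·a_2 = 2.6186.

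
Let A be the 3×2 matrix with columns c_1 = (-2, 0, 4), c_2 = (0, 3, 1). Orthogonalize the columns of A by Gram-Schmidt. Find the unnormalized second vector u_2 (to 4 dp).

q_1 = c_1/‖c_1‖ = (-2, 0, 4)/4.4721 = (-0.4472, 0.0000, 0.8944).
r_{12} = q_1·c_2 = 0.8944.
u_2 = c_2 − 0.8944·q_1 = (0.4000, 3.0000, 0.2000).

u_2 = (0.4000, 3.0000, 0.2000)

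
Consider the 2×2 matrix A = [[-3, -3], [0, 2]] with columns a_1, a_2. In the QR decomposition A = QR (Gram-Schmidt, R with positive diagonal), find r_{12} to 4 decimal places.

a_1 = (-3, 0); ‖a_1‖ = 3.0000, so q_1 = (-1.0000, 0.0000).
r_{12} = q_1·a_2 = 3.0000.

r_{12} = 3.0000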